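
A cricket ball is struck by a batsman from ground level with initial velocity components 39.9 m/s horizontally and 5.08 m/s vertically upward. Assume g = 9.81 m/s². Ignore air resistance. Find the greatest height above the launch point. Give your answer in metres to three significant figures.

At the apex v_y = 0, so H = v_y0²/(2g) = 5.080²/19.62 = 1.315 m.

1.32 m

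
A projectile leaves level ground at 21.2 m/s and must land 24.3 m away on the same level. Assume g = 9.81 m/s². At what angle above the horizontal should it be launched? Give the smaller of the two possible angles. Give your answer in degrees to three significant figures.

Level-ground range R = v₀² sin(2θ)/g ⇒ sin(2θ) = gR/v₀² = 9.81 × 24.3 / 21.2² = 0.5304.
2θ = 32.03° or 180° − 32.03° = 148.0°, so θ = 16.02° or 73.98°.
The smaller angle is 16.02°.

16.0°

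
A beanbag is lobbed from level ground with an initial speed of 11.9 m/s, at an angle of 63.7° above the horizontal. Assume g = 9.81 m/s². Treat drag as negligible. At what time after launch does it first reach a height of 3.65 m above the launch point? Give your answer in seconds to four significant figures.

Resolve: vₓ = 11.90 cos 63.7° = 5.273 m/s and v_y0 = 11.90 sin 63.7° = 10.67 m/s.
Height y(t) = 10.67 t − 4.905 t² = 3.65 gives 4.905 t² − 10.67 t + 3.65 = 0.
t = [10.67 ± √(10.67² − 2·9.81·3.65)] / 9.81 = (10.67 ± 6.496) / 9.81, so t = 0.4253 s or t = 1.750 s.
The first (ascending) time is 0.4253 s.

0.4253 s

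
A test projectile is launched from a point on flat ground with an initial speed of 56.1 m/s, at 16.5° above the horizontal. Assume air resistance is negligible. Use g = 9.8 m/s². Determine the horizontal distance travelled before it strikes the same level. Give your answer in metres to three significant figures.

vₓ = 56.10 cos 16.5° = 53.79 m/s; v_y0 = 56.10 sin 16.5° = 15.93 m/s.
Time aloft: T = 2 v_y0 / g = 2 × 15.93 / 9.80 = 3.252 s.
Horizontal distance R = vₓ T = 53.79 × 3.252 = 174.9 m.

175 m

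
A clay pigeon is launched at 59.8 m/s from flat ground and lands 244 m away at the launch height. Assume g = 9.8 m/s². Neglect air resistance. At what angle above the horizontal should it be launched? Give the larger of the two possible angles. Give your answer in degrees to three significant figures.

R = v₀² sin 2θ / g gives sin 2θ = gR/v₀² = 9.80·244/59.8² = 0.6687.
2θ = 41.96° or 180° − 41.96° = 138.0°, so θ = 20.98° or 69.02°.
The larger angle is 69.02°.

69.0°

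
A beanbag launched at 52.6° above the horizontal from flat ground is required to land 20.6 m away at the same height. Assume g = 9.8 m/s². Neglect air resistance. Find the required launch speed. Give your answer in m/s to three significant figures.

Level-ground range: R = v₀² sin(2θ)/g, so v₀ = √(gR / sin 2θ).
v₀ = √(9.80 × 20.6 / sin 105.2°) = √(201.9 / 0.9650) = √209.20 = 14.46 m/s.

14.5 m/s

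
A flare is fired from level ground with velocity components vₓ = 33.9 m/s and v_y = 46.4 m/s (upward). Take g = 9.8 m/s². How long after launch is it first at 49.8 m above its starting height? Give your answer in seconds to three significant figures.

1.23 s

Set y = v_y0 t − ½ g t² = 49.8: 4.900 t² − 46.40 t + 49.8 = 0.
t = [46.40 ± √(46.40² − 2·9.80·49.8)] / 9.80 = (46.40 ± 34.31) / 9.80, so t = 1.234 s or t = 8.235 s.
The first (ascending) time is 1.234 s.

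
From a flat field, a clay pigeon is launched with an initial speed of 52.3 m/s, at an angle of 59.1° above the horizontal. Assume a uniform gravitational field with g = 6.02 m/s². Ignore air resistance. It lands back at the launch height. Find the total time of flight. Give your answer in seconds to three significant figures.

14.9 s

vₓ = 52.30 cos 59.1° = 26.86 m/s; v_y0 = 52.30 sin 59.1° = 44.88 m/s.
It returns to y = 0 when t = 2 v_y0 / g = 2(44.88)/6.02 = 14.91 s.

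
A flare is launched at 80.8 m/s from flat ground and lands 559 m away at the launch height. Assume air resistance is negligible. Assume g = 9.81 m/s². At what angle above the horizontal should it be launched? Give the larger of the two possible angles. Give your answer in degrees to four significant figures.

61.43°

Level-ground range R = v₀² sin(2θ)/g ⇒ sin(2θ) = gR/v₀² = 9.81 × 559 / 80.8² = 0.8400.
2θ = 57.14° or 180° − 57.14° = 122.9°, so θ = 28.57° or 61.43°.
The larger angle is 61.43°.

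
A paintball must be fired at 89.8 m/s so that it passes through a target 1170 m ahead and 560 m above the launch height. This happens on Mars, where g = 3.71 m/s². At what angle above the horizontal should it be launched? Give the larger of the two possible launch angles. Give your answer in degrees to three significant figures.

69.5°

Trajectory: y = x tanθ − g x² (1 + tan²θ)/(2v₀²). With x = 1170, y = 560, v₀ = 89.8, g = 3.71:
314.9 tan²θ − 1170 tanθ + (874.9) = 0.
tanθ = [1170 ± √(1170² − 4 × 314.9 × (874.9))] / (2 × 314.9) = (1170 ± 516.6) / 629.8, giving tanθ = 1.037 or 2.678.
θ = 46.05° or 69.52°; the larger is 69.52°.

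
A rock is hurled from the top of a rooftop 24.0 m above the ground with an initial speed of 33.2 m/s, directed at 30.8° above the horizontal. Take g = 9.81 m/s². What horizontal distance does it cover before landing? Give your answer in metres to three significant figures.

130 m

Components: vₓ = 33.20 cos 30.8° = 28.52 m/s, v_y0 = 33.20 sin 30.8° = 17.00 m/s.
Vertical motion (up positive, ground at y = 0): 4.905 t² − (17.00) t − 24.0 = 0, so t = (17.00 + √(17.00² + 2·9.81·24.0)) / 9.81 = (17.00 + 27.57) / 9.81 = 4.543 s.
Horizontal distance: R = vₓ t = 28.52 × 4.543 = 129.6 m.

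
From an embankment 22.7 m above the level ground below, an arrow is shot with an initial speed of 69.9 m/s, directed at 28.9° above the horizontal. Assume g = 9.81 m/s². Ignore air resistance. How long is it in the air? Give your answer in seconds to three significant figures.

7.50 s

Horizontal component vₓ = 69.90 cos 28.9° = 61.19 m/s; vertical v_y0 = 69.90 sin 28.9° = 33.78 m/s.
Vertical motion (up positive, ground at y = 0): 4.905 t² − (33.78) t − 22.7 = 0, so t = (33.78 + √(33.78² + 2·9.81·22.7)) / 9.81 = (33.78 + 39.83) / 9.81 = 7.504 s.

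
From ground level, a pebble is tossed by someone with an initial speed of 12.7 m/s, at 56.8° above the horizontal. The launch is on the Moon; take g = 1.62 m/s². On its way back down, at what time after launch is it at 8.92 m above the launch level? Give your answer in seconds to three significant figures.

12.2 s

Components: vₓ = 12.70 cos 56.8° = 6.954 m/s, v_y0 = 12.70 sin 56.8° = 10.63 m/s.
Require v_y0 t − ½ g t² = 8.92, i.e. 0.8100 t² − 10.63 t + 8.92 = 0.
t = [10.63 ± √(10.63² − 2·1.62·8.92)] / 1.62 = (10.63 ± 9.167) / 1.62, so t = 0.9013 s or t = 12.22 s.
The descending-branch root is 12.22 s.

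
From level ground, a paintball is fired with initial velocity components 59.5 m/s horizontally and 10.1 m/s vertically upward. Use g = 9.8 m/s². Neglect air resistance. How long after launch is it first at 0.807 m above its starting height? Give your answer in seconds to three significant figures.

Set y = v_y0 t − ½ g t² = 0.807: 4.900 t² − 10.10 t + 0.807 = 0.
Quadratic formula: t = (10.10 ± √86.193) / 9.80 = (10.10 ± 9.284) / 9.80 → t = 0.08326 s or 1.978 s.
The first (ascending) time is 0.08326 s.

0.0833 s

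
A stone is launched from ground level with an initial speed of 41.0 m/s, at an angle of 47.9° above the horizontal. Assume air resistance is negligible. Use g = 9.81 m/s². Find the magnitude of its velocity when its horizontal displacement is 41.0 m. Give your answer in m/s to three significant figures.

31.7 m/s

Horizontal component vₓ = 41.00 cos 47.9° = 27.49 m/s; vertical v_y0 = 41.00 sin 47.9° = 30.42 m/s.
At x = 41.0 m, t = x/vₓ = 41.0/27.49 = 1.492 s.
Vertical velocity there: v_y = v_y0 − g t = 30.42 − 9.81 × 1.492 = 15.79 m/s.
Speed: √(vₓ² + v_y²) = √(27.49² + 15.79²) = 31.70 m/s.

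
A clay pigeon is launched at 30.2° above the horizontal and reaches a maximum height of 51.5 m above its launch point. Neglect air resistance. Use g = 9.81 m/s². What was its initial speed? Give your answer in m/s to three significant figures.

At the peak v_y = 0, so v_y0 = √(2gH) = √(2 × 9.81 × 51.5) = 31.79 m/s.
v_y0 = v₀ sin θ ⇒ v₀ = 31.79 / sin 30.2° = 63.19 m/s.

63.2 m/s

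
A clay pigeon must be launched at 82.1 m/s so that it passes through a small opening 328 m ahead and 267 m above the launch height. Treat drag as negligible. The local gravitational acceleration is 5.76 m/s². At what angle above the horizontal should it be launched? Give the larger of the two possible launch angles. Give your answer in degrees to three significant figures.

Trajectory: y = x tanθ − g x² (1 + tan²θ)/(2v₀²). With x = 328, y = 267, v₀ = 82.1, g = 5.76:
45.97 tan²θ − 328 tanθ + (313.0) = 0.
tanθ = [328 ± √(328² − 4 × 45.97 × (313.0))] / (2 × 45.97) = (328 ± 223.7) / 91.94, giving tanθ = 1.135 or 6.001.
θ = 48.61° or 80.54°; the larger is 80.54°.

80.5°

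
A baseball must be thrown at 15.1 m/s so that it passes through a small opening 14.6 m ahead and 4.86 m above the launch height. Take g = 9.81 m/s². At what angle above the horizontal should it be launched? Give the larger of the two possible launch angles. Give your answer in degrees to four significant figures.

66.33°

Trajectory: y = x tanθ − g x² (1 + tan²θ)/(2v₀²). With x = 14.6, y = 4.86, v₀ = 15.1, g = 9.81:
4.586 tan²θ − 14.6 tanθ + (9.446) = 0.
tanθ = [14.6 ± √(14.6² − 4 × 4.586 × (9.446))] / (2 × 4.586) = (14.6 ± 6.317) / 9.171, giving tanθ = 0.9031 or 2.281.
θ = 42.09° or 66.33°; the larger is 66.33°.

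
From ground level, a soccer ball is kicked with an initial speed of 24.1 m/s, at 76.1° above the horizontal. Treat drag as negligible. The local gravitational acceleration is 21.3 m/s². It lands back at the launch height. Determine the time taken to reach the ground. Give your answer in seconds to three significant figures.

vₓ = 24.10 cos 76.1° = 5.789 m/s; v_y0 = 24.10 sin 76.1° = 23.39 m/s.
Landing at launch height ⇒ T = 2 v_y0 / g = 2 × 23.39 / 21.3 = 2.197 s.

2.20 s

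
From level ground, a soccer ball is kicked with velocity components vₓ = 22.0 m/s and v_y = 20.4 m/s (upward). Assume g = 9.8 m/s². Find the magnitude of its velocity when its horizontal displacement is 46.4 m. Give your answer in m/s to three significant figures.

Time to reach x = 46.4 m: t = x/vₓ = 46.4/22.00 = 2.109 s.
Vertical velocity there: v_y = v_y0 − g t = 20.40 − 9.80 × 2.109 = −0.2691 m/s.
Speed: √(vₓ² + v_y²) = √(22.00² + 0.2691²) = 22.00 m/s.

22.0 m/s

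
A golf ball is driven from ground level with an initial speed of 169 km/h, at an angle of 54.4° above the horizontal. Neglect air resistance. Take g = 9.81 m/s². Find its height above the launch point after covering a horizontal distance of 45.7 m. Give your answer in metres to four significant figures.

Convert: 169 km/h = 169/3.6 = 46.94 m/s.
Components: vₓ = 46.94 cos 54.4° = 27.33 m/s, v_y0 = 46.94 sin 54.4° = 38.17 m/s.
x = vₓ t ⇒ t = 45.7/27.33 = 1.672 s.
Height: y = v_y0 t − ½ g t² = 38.17 × 1.672 − 4.905 × 1.672² = 63.83 − 13.72 = 50.12 m.

50.12 m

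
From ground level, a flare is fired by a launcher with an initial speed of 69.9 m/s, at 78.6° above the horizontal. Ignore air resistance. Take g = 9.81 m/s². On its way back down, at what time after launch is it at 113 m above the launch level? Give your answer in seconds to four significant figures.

Components: vₓ = 69.90 cos 78.6° = 13.82 m/s, v_y0 = 69.90 sin 78.6° = 68.52 m/s.
Require v_y0 t − ½ g t² = 113, i.e. 4.905 t² − 68.52 t + 113 = 0.
Quadratic formula: t = (68.52 ± √2478.1) / 9.81 = (68.52 ± 49.78) / 9.81 → t = 1.910 s or 12.06 s.
The descending-branch root is 12.06 s.

12.06 s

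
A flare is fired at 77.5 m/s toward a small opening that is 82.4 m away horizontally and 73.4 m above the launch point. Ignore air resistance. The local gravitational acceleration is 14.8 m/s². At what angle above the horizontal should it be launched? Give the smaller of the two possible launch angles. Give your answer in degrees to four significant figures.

48.23°

Trajectory: y = x tanθ − g x² (1 + tan²θ)/(2v₀²). With x = 82.4, y = 73.4, v₀ = 77.5, g = 14.8:
8.365 tan²θ − 82.4 tanθ + (81.77) = 0.
tanθ = [82.4 ± √(82.4² − 4 × 8.365 × (81.77))] / (2 × 8.365) = (82.4 ± 63.67) / 16.73, giving tanθ = 1.120 or 8.731.
θ = 48.23° or 83.47°; the smaller is 48.23°.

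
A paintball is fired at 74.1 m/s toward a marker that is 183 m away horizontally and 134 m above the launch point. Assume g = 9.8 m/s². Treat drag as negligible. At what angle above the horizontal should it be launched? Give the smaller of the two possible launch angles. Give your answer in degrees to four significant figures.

47.45°

Trajectory: y = x tanθ − g x² (1 + tan²θ)/(2v₀²). With x = 183, y = 134, v₀ = 74.1, g = 9.80:
29.89 tan²θ − 183 tanθ + (163.9) = 0.
tanθ = [183 ± √(183² − 4 × 29.89 × (163.9))] / (2 × 29.89) = (183 ± 117.9) / 59.77, giving tanθ = 1.089 or 5.034.
θ = 47.45° or 78.76°; the smaller is 47.45°.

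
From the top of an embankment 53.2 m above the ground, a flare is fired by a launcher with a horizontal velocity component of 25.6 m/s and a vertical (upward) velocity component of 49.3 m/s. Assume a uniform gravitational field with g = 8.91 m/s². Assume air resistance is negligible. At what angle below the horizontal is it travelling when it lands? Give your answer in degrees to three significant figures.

66.2°

With up positive and y = 0 at the ground: y(t) = 53.2 + (49.30) t − 4.455 t². Setting y = 0 and taking the positive root: t = [49.30 + √(49.30² + 2·8.91·53.2)] / 8.91 = (49.30 + 58.12) / 8.91 = 12.06 s.
At impact: v_y = v_y0 − g t = −58.12 m/s; vₓ = 25.60 m/s.
Angle below horizontal: arctan(|v_y|/vₓ) = arctan(58.12/25.60) = 66.23°.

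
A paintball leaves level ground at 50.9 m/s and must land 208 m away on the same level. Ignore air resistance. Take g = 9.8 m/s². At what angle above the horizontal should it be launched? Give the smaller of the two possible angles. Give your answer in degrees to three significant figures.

25.9°

R = v₀² sin 2θ / g gives sin 2θ = gR/v₀² = 9.80·208/50.9² = 0.7868.
2θ = 51.89° or 180° − 51.89° = 128.1°, so θ = 25.94° or 64.06°.
The smaller angle is 25.94°.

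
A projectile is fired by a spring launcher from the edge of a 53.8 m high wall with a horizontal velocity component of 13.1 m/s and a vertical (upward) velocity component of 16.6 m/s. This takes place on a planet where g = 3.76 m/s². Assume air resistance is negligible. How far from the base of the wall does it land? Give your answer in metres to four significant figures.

148.7 m

The projectile lands when y = 53.8 + (16.60) t − ½·3.76·t² = 0. Positive root: t = (16.60 + √(16.60² + 2·3.76·53.8)) / 3.76 = (16.60 + 26.08) / 3.76 = 11.35 s.
Horizontal distance: R = vₓ t = 13.10 × 11.35 = 148.7 m.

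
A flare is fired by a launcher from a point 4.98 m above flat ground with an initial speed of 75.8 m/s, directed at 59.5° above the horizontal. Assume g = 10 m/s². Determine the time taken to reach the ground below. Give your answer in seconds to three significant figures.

13.1 s

Components: vₓ = 75.80 cos 59.5° = 38.47 m/s, v_y0 = 75.80 sin 59.5° = 65.31 m/s.
With up positive and y = 0 at the ground: y(t) = 4.98 + (65.31) t − 5.000 t². Setting y = 0 and taking the positive root: t = [65.31 + √(65.31² + 2·10.0·4.98)] / 10.0 = (65.31 + 66.07) / 10.0 = 13.14 s.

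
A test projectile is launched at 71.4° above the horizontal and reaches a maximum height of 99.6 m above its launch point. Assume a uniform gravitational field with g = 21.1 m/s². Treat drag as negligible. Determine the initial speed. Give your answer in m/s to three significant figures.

At the peak v_y = 0, so v_y0 = √(2gH) = √(2 × 21.1 × 99.6) = 64.83 m/s.
v_y0 = v₀ sin θ ⇒ v₀ = 64.83 / sin 71.4° = 68.40 m/s.

68.4 m/s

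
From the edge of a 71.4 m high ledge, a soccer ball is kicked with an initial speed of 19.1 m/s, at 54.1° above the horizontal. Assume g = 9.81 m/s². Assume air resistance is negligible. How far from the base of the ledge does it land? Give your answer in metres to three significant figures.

Horizontal component vₓ = 19.10 cos 54.1° = 11.20 m/s; vertical v_y0 = 19.10 sin 54.1° = 15.47 m/s.
With up positive and y = 0 at the ground: y(t) = 71.4 + (15.47) t − 4.905 t². Setting y = 0 and taking the positive root: t = [15.47 + √(15.47² + 2·9.81·71.4)] / 9.81 = (15.47 + 40.50) / 9.81 = 5.706 s.
Horizontal distance: R = vₓ t = 11.20 × 5.706 = 63.90 m.

63.9 m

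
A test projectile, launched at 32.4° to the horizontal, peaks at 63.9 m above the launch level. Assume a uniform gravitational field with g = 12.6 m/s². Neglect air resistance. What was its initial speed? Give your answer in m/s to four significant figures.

74.89 m/s

At the peak v_y = 0, so v_y0 = √(2gH) = √(2 × 12.6 × 63.9) = 40.13 m/s.
v_y0 = v₀ sin θ ⇒ v₀ = 40.13 / sin 32.4° = 74.89 m/s.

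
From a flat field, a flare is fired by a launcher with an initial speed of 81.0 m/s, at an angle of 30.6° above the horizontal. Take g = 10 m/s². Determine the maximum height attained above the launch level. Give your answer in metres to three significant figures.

Components: vₓ = 81.00 cos 30.6° = 69.72 m/s, v_y0 = 81.00 sin 30.6° = 41.23 m/s.
At the apex v_y = 0, so H = v_y0²/(2g) = 41.23²/20.00 = 85.01 m.

85.0 m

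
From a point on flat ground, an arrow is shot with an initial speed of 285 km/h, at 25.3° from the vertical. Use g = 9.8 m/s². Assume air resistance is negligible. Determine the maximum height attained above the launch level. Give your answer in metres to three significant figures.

Convert: 285 km/h = 285/3.6 = 79.17 m/s.
Components: vₓ = 79.17 sin 25.3° = 33.83 m/s, v_y0 = 79.17 cos 25.3° = 71.57 m/s.
Maximum height: H = v_y0² / (2g) = 71.57² / (2 × 9.80) = 261.4 m.

261 m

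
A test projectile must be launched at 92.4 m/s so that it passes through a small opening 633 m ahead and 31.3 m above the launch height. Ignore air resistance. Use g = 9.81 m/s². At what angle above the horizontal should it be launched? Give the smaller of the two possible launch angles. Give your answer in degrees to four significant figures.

Trajectory: y = x tanθ − g x² (1 + tan²θ)/(2v₀²). With x = 633, y = 31.3, v₀ = 92.4, g = 9.81:
230.2 tan²θ − 633 tanθ + (261.5) = 0.
tanθ = [633 ± √(633² − 4 × 230.2 × (261.5))] / (2 × 230.2) = (633 ± 399.9) / 460.4, giving tanθ = 0.5063 or 2.243.
θ = 26.86° or 65.98°; the smaller is 26.86°.

26.86°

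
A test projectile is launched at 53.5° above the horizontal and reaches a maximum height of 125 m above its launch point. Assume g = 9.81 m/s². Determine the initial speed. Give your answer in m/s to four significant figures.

61.61 m/s

At the peak v_y = 0, so v_y0 = √(2gH) = √(2 × 9.81 × 125) = 49.52 m/s.
v_y0 = v₀ sin θ ⇒ v₀ = 49.52 / sin 53.5° = 61.61 m/s.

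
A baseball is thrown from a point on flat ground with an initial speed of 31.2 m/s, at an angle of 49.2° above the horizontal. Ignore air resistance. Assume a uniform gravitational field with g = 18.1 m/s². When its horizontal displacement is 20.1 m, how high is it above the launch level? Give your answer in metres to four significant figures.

vₓ = 31.20 cos 49.2° = 20.39 m/s; v_y0 = 31.20 sin 49.2° = 23.62 m/s.
x = vₓ t ⇒ t = 20.1/20.39 = 0.9859 s.
Height: y = v_y0 t − ½ g t² = 23.62 × 0.9859 − 9.050 × 0.9859² = 23.29 − 8.797 = 14.49 m.

14.49 m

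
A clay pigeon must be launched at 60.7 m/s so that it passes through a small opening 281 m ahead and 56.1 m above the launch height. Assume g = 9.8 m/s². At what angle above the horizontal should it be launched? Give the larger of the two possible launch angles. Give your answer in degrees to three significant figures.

61.5°

Trajectory: y = x tanθ − g x² (1 + tan²θ)/(2v₀²). With x = 281, y = 56.1, v₀ = 60.7, g = 9.80:
105.0 tan²θ − 281 tanθ + (161.1) = 0.
tanθ = [281 ± √(281² − 4 × 105.0 × (161.1))] / (2 × 105.0) = (281 ± 106.2) / 210.0, giving tanθ = 0.8321 or 1.844.
θ = 39.76° or 61.53°; the larger is 61.53°.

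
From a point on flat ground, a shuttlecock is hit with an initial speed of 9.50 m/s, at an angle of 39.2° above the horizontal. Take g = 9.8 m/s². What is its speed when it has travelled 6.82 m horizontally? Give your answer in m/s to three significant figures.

7.98 m/s

Horizontal component vₓ = 9.500 cos 39.2° = 7.362 m/s; vertical v_y0 = 9.500 sin 39.2° = 6.004 m/s.
x = vₓ t ⇒ t = 6.82/7.362 = 0.9264 s.
Vertical velocity there: v_y = v_y0 − g t = 6.004 − 9.80 × 0.9264 = −3.074 m/s.
Speed: √(vₓ² + v_y²) = √(7.362² + 3.074²) = 7.978 m/s.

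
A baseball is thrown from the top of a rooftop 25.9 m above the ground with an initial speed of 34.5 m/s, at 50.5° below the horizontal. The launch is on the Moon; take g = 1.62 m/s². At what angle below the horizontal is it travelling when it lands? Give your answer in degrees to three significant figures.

52.1°

vₓ = 34.50 cos 50.5° = 21.94 m/s; v_y0 = −26.62 m/s (downward).
Vertical motion (up positive, ground at y = 0): 0.8100 t² − (−26.62) t − 25.9 = 0, so t = (−26.62 + √(26.62² + 2·1.62·25.9)) / 1.62 = (−26.62 + 28.15) / 1.62 = 0.9457 s.
At impact: v_y = v_y0 − g t = −28.15 m/s; vₓ = 21.94 m/s.
Angle below horizontal: arctan(|v_y|/vₓ) = arctan(28.15/21.94) = 52.06°.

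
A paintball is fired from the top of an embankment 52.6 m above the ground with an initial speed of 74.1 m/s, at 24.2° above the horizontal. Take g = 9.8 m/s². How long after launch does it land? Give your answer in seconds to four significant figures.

7.610 s

Components: vₓ = 74.10 cos 24.2° = 67.59 m/s, v_y0 = 74.10 sin 24.2° = 30.38 m/s.
Vertical motion (up positive, ground at y = 0): 4.900 t² − (30.38) t − 52.6 = 0, so t = (30.38 + √(30.38² + 2·9.80·52.6)) / 9.80 = (30.38 + 44.20) / 9.80 = 7.610 s.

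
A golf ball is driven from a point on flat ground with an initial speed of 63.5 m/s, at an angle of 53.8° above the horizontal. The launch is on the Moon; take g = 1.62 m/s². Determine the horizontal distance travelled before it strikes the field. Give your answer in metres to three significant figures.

2370 m

Components: vₓ = 63.50 cos 53.8° = 37.50 m/s, v_y0 = 63.50 sin 53.8° = 51.24 m/s.
Flight time T = 2 v_y0 / g = 63.26 s.
Horizontal distance R = vₓ T = 37.50 × 63.26 = 2373 m.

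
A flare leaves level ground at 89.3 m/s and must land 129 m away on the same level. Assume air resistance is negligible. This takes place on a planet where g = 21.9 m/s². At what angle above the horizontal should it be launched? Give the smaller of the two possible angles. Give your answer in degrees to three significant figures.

From R = (v₀²/g) sin 2θ: sin 2θ = 21.9 × 129 / 7974.5 = 0.3543.
2θ = 20.75° or 180° − 20.75° = 159.3°, so θ = 10.37° or 79.63°.
The smaller angle is 10.37°.

10.4°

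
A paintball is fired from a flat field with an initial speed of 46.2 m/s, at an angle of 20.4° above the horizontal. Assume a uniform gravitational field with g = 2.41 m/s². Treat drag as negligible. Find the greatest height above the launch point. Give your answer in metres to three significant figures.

Horizontal component vₓ = 46.20 cos 20.4° = 43.30 m/s; vertical v_y0 = 46.20 sin 20.4° = 16.10 m/s.
At the apex v_y = 0, so H = v_y0²/(2g) = 16.10²/4.820 = 53.80 m.

53.8 m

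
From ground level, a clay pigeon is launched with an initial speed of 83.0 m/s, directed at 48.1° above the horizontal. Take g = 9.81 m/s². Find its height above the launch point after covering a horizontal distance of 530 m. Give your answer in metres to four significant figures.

142.3 m

vₓ = 83.00 cos 48.1° = 55.43 m/s; v_y0 = 83.00 sin 48.1° = 61.78 m/s.
Time to reach x = 530 m: t = x/vₓ = 530/55.43 = 9.562 s.
Height: y = v_y0 t − ½ g t² = 61.78 × 9.562 − 4.905 × 9.562² = 590.7 − 448.4 = 142.3 m.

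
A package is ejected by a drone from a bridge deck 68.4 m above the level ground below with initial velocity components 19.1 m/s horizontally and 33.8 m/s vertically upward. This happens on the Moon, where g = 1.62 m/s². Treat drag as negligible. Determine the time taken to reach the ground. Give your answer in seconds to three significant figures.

The projectile lands when y = 68.4 + (33.80) t − ½·1.62·t² = 0. Positive root: t = (33.80 + √(33.80² + 2·1.62·68.4)) / 1.62 = (33.80 + 36.93) / 1.62 = 43.66 s.

43.7 s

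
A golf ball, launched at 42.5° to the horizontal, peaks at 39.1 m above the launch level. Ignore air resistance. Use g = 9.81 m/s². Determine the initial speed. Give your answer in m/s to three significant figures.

41.0 m/s

At the peak v_y = 0, so v_y0 = √(2gH) = √(2 × 9.81 × 39.1) = 27.70 m/s.
v_y0 = v₀ sin θ ⇒ v₀ = 27.70 / sin 42.5° = 41.00 m/s.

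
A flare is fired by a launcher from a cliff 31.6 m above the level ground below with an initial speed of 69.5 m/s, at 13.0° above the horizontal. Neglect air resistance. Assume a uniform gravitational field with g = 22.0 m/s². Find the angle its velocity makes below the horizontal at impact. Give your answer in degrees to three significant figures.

30.8°

Horizontal component vₓ = 69.50 cos 13.0° = 67.72 m/s; vertical v_y0 = 69.50 sin 13.0° = 15.63 m/s.
Vertical motion (up positive, ground at y = 0): 11.00 t² − (15.63) t − 31.6 = 0, so t = (15.63 + √(15.63² + 2·22.0·31.6)) / 22.0 = (15.63 + 40.43) / 22.0 = 2.549 s.
At impact: v_y = v_y0 − g t = −40.43 m/s; vₓ = 67.72 m/s.
Angle below horizontal: arctan(|v_y|/vₓ) = arctan(40.43/67.72) = 30.84°.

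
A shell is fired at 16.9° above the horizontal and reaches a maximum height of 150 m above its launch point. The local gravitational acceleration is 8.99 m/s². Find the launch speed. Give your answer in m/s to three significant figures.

179 m/s

At the peak v_y = 0, so v_y0 = √(2gH) = √(2 × 8.99 × 150) = 51.93 m/s.
v_y0 = v₀ sin θ ⇒ v₀ = 51.93 / sin 16.9° = 178.6 m/s.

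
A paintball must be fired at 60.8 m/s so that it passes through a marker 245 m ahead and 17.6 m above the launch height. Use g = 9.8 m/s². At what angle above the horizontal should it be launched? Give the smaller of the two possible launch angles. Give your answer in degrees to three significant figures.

25.1°

Trajectory: y = x tanθ − g x² (1 + tan²θ)/(2v₀²). With x = 245, y = 17.6, v₀ = 60.8, g = 9.80:
79.56 tan²θ − 245 tanθ + (97.16) = 0.
tanθ = [245 ± √(245² − 4 × 79.56 × (97.16))] / (2 × 79.56) = (245 ± 170.6) / 159.1, giving tanθ = 0.4676 or 2.612.
θ = 25.06° or 69.05°; the smaller is 25.06°.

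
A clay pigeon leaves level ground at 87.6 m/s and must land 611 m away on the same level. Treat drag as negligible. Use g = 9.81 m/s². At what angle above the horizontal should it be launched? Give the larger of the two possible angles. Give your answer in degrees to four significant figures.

64.32°

Level-ground range R = v₀² sin(2θ)/g ⇒ sin(2θ) = gR/v₀² = 9.81 × 611 / 87.6² = 0.7811.
2θ = 51.36° or 180° − 51.36° = 128.6°, so θ = 25.68° or 64.32°.
The larger angle is 64.32°.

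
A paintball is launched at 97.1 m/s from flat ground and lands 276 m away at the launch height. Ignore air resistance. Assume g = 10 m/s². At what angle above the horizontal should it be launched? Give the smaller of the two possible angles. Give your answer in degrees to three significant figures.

From R = (v₀²/g) sin 2θ: sin 2θ = 10.0 × 276 / 9428.4 = 0.2927.
2θ = 17.02° or 180° − 17.02° = 163.0°, so θ = 8.511° or 81.49°.
The smaller angle is 8.511°.

8.51°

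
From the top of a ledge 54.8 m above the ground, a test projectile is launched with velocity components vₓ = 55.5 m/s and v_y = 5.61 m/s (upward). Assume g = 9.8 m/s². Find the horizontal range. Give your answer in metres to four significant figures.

220.1 m

The projectile lands when y = 54.8 + (5.610) t − ½·9.80·t² = 0. Positive root: t = (5.610 + √(5.610² + 2·9.80·54.8)) / 9.80 = (5.610 + 33.25) / 9.80 = 3.965 s.
Horizontal distance: R = vₓ t = 55.50 × 3.965 = 220.1 m.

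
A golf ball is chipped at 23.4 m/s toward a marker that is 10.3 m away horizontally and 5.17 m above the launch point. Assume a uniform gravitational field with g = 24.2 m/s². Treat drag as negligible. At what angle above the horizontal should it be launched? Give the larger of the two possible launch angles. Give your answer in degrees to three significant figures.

Trajectory: y = x tanθ − g x² (1 + tan²θ)/(2v₀²). With x = 10.3, y = 5.17, v₀ = 23.4, g = 24.2:
2.344 tan²θ − 10.3 tanθ + (7.514) = 0.
tanθ = [10.3 ± √(10.3² − 4 × 2.344 × (7.514))] / (2 × 2.344) = (10.3 ± 5.969) / 4.689, giving tanθ = 0.9238 or 3.470.
θ = 42.73° or 73.92°; the larger is 73.92°.

73.9°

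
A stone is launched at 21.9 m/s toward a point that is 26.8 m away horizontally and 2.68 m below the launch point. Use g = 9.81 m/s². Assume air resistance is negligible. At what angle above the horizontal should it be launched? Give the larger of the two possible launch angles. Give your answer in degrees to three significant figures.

Trajectory: y = x tanθ − g x² (1 + tan²θ)/(2v₀²). With x = 26.8, y = −2.68, v₀ = 21.9, g = 9.81:
7.345 tan²θ − 26.8 tanθ + (4.665) = 0.
tanθ = [26.8 ± √(26.8² − 4 × 7.345 × (4.665))] / (2 × 7.345) = (26.8 ± 24.11) / 14.69, giving tanθ = 0.1833 or 3.465.
θ = 10.39° or 73.90°; the larger is 73.90°.

73.9°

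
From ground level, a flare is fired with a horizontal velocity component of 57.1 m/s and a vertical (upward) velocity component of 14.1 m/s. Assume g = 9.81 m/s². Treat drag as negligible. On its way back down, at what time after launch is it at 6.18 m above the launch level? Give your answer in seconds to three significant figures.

Require v_y0 t − ½ g t² = 6.18, i.e. 4.905 t² − 14.10 t + 6.18 = 0.
t = [14.10 ± √(14.10² − 2·9.81·6.18)] / 9.81 = (14.10 ± 8.807) / 9.81, so t = 0.5396 s or t = 2.335 s.
The descending-branch root is 2.335 s.

2.34 s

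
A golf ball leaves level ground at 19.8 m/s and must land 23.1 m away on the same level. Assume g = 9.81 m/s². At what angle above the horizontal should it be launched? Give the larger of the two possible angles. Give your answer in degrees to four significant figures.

72.34°

Level-ground range R = v₀² sin(2θ)/g ⇒ sin(2θ) = gR/v₀² = 9.81 × 23.1 / 19.8² = 0.5780.
2θ = 35.31° or 180° − 35.31° = 144.7°, so θ = 17.66° or 72.34°.
The larger angle is 72.34°.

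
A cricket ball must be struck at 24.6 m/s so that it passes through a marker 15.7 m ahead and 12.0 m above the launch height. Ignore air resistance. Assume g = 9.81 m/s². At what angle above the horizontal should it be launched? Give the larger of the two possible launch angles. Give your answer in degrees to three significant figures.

81.7°

Trajectory: y = x tanθ − g x² (1 + tan²θ)/(2v₀²). With x = 15.7, y = 12.0, v₀ = 24.6, g = 9.81:
1.998 tan²θ − 15.7 tanθ + (14.00) = 0.
tanθ = [15.7 ± √(15.7² − 4 × 1.998 × (14.00))] / (2 × 1.998) = (15.7 ± 11.60) / 3.996, giving tanθ = 1.025 or 6.833.
θ = 45.72° or 81.67°; the larger is 81.67°.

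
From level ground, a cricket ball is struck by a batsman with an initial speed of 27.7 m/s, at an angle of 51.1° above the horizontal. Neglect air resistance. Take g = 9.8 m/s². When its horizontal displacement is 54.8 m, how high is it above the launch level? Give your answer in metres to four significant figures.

Resolve: vₓ = 27.70 cos 51.1° = 17.39 m/s and v_y0 = 27.70 sin 51.1° = 21.56 m/s.
Time to reach x = 54.8 m: t = x/vₓ = 54.8/17.39 = 3.150 s.
Height: y = v_y0 t − ½ g t² = 21.56 × 3.150 − 4.900 × 3.150² = 67.91 − 48.63 = 19.28 m.

19.28 m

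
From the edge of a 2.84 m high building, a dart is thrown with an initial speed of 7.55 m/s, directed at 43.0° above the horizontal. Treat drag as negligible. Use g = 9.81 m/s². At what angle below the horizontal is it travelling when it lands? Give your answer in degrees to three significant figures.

58.7°

vₓ = 7.550 cos 43.0° = 5.522 m/s; v_y0 = 7.550 sin 43.0° = 5.149 m/s.
With up positive and y = 0 at the ground: y(t) = 2.84 + (5.149) t − 4.905 t². Setting y = 0 and taking the positive root: t = [5.149 + √(5.149² + 2·9.81·2.84)] / 9.81 = (5.149 + 9.068) / 9.81 = 1.449 s.
At impact: v_y = v_y0 − g t = −9.068 m/s; vₓ = 5.522 m/s.
Angle below horizontal: arctan(|v_y|/vₓ) = arctan(9.068/5.522) = 58.66°.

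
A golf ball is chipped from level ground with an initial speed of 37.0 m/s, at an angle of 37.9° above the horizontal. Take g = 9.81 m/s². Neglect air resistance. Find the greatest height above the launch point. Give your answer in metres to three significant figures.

26.3 m

vₓ = 37.00 cos 37.9° = 29.20 m/s; v_y0 = 37.00 sin 37.9° = 22.73 m/s.
At the apex v_y = 0, so H = v_y0²/(2g) = 22.73²/19.62 = 26.33 m.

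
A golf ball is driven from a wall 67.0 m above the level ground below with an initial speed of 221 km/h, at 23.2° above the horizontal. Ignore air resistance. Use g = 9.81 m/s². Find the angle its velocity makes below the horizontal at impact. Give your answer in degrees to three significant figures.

Convert: 221 km/h = 221/3.6 = 61.39 m/s.
vₓ = 61.39 cos 23.2° = 56.42 m/s; v_y0 = 61.39 sin 23.2° = 24.18 m/s.
With up positive and y = 0 at the ground: y(t) = 67.0 + (24.18) t − 4.905 t². Setting y = 0 and taking the positive root: t = [24.18 + √(24.18² + 2·9.81·67.0)] / 9.81 = (24.18 + 43.58) / 9.81 = 6.908 s.
At impact: v_y = v_y0 − g t = −43.58 m/s; vₓ = 56.42 m/s.
Angle below horizontal: arctan(|v_y|/vₓ) = arctan(43.58/56.42) = 37.68°.

37.7°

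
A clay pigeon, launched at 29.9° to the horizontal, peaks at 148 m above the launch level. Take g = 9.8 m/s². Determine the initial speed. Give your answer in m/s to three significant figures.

108 m/s

At the peak v_y = 0, so v_y0 = √(2gH) = √(2 × 9.80 × 148) = 53.86 m/s.
v_y0 = v₀ sin θ ⇒ v₀ = 53.86 / sin 29.9° = 108.0 m/s.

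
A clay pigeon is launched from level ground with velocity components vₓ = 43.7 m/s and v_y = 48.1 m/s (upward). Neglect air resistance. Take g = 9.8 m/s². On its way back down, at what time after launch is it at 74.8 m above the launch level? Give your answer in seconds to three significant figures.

7.88 s

Set y = v_y0 t − ½ g t² = 74.8: 4.900 t² − 48.10 t + 74.8 = 0.
t = [48.10 ± √(48.10² − 2·9.80·74.8)] / 9.80 = (48.10 ± 29.11) / 9.80, so t = 1.938 s or t = 7.879 s.
The descending-branch root is 7.879 s.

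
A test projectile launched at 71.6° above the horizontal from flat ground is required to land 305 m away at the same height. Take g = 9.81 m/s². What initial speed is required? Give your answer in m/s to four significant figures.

From R = (v₀² / g) sin 2θ: v₀ = √(gR / sin 2θ).
v₀ = √(9.81 × 305 / sin 143.2°) = √(2992 / 0.5990) = √4994.9 = 70.67 m/s.

70.67 m/s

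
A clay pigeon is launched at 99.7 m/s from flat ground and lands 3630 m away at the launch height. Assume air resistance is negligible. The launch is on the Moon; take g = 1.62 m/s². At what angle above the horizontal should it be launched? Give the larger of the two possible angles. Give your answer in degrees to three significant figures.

Level-ground range R = v₀² sin(2θ)/g ⇒ sin(2θ) = gR/v₀² = 1.62 × 3630 / 99.7² = 0.5916.
2θ = 36.27° or 180° − 36.27° = 143.7°, so θ = 18.14° or 71.86°.
The larger angle is 71.86°.

71.9°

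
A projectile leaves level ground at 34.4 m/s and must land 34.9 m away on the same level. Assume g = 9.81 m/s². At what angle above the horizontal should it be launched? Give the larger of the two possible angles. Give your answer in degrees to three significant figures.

R = v₀² sin 2θ / g gives sin 2θ = gR/v₀² = 9.81·34.9/34.4² = 0.2893.
2θ = 16.82° or 180° − 16.82° = 163.2°, so θ = 8.409° or 81.59°.
The larger angle is 81.59°.

81.6°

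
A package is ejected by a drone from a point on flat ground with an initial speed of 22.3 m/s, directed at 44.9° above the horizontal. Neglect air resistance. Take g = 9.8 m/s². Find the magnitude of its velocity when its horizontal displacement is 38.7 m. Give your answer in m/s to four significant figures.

Resolve: vₓ = 22.30 cos 44.9° = 15.80 m/s and v_y0 = 22.30 sin 44.9° = 15.74 m/s.
Time to reach x = 38.7 m: t = x/vₓ = 38.7/15.80 = 2.450 s.
Vertical velocity there: v_y = v_y0 − g t = 15.74 − 9.80 × 2.450 = −8.269 m/s.
Speed: √(vₓ² + v_y²) = √(15.80² + 8.269²) = 17.83 m/s.

17.83 m/s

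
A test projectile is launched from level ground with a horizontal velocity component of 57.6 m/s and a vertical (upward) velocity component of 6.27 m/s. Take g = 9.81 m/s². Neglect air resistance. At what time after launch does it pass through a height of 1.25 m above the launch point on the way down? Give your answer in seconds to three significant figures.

Height y(t) = 6.270 t − 4.905 t² = 1.25 gives 4.905 t² − 6.270 t + 1.25 = 0.
t = [6.270 ± √(6.270² − 2·9.81·1.25)] / 9.81 = (6.270 ± 3.846) / 9.81, so t = 0.2471 s or t = 1.031 s.
The descending-branch root is 1.031 s.

1.03 s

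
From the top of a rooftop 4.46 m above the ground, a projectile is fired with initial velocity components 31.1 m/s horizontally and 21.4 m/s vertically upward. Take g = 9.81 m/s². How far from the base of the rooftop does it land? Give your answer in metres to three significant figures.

With up positive and y = 0 at the ground: y(t) = 4.46 + (21.40) t − 4.905 t². Setting y = 0 and taking the positive root: t = [21.40 + √(21.40² + 2·9.81·4.46)] / 9.81 = (21.40 + 23.36) / 9.81 = 4.562 s.
Horizontal distance: R = vₓ t = 31.10 × 4.562 = 141.9 m.

142 m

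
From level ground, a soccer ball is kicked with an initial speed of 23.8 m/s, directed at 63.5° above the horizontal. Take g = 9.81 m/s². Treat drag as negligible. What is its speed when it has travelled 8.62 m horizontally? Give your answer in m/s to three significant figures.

17.0 m/s

vₓ = 23.80 cos 63.5° = 10.62 m/s; v_y0 = 23.80 sin 63.5° = 21.30 m/s.
x = vₓ t ⇒ t = 8.62/10.62 = 0.8117 s.
Vertical velocity there: v_y = v_y0 − g t = 21.30 − 9.81 × 0.8117 = 13.34 m/s.
Speed: √(vₓ² + v_y²) = √(10.62² + 13.34²) = 17.05 m/s.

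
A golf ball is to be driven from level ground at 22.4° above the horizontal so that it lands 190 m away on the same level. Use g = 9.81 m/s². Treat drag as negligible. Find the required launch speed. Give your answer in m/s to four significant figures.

On level ground R = v₀² sin 2θ / g ⇒ v₀ = √(gR / sin 2θ).
v₀ = √(9.81 × 190 / sin 44.80°) = √(1864 / 0.7046) = √2645.2 = 51.43 m/s.

51.43 m/s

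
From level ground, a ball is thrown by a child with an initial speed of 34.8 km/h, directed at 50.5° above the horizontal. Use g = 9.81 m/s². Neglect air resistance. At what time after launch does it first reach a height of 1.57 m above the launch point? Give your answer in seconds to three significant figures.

Convert: 34.8 km/h = 34.8/3.6 = 9.667 m/s.
vₓ = 9.667 cos 50.5° = 6.149 m/s; v_y0 = 9.667 sin 50.5° = 7.459 m/s.
Require v_y0 t − ½ g t² = 1.57, i.e. 4.905 t² − 7.459 t + 1.57 = 0.
t = [7.459 ± √(7.459² − 2·9.81·1.57)] / 9.81 = (7.459 ± 4.983) / 9.81, so t = 0.2524 s or t = 1.268 s.
The first (ascending) time is 0.2524 s.

0.252 s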